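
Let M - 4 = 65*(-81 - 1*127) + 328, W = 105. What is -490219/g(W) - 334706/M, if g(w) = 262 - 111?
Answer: -3207233783/995694 ≈ -3221.1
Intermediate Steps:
g(w) = 151
M = -13188 (M = 4 + (65*(-81 - 1*127) + 328) = 4 + (65*(-81 - 127) + 328) = 4 + (65*(-208) + 328) = 4 + (-13520 + 328) = 4 - 13192 = -13188)
-490219/g(W) - 334706/M = -490219/151 - 334706/(-13188) = -490219*1/151 - 334706*(-1/13188) = -490219/151 + 167353/6594 = -3207233783/995694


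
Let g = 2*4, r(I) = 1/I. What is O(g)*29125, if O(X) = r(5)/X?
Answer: 5825/8 ≈ 728.13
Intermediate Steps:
g = 8
O(X) = 1/(5*X)
O(g)*29125 = ((1/5)/8)*29125 = ((1/5)*(1/8))*29125 = (1/40)*29125 = 5825/8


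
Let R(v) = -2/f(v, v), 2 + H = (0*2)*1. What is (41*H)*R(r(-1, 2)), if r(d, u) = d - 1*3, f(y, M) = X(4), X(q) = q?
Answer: 41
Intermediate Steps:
f(y, M) = 4
H = -2 (H = -2 + (0*2)*1 = -2 + 0*1 = -2 + 0 = -2)
r(d, u) = -3 + d (r(d, u) = d - 3 = -3 + d)
R(v) = -½ (R(v) = -2/4 = -2*¼ = -½)
(41*H)*R(r(-1, 2)) = (41*(-2))*(-½) = -82*(-½) = 41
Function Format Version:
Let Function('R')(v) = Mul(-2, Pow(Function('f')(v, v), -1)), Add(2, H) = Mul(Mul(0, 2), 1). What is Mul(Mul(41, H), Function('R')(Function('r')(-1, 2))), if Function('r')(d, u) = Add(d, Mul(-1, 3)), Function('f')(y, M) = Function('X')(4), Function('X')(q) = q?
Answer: 41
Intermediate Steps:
Function('f')(y, M) = 4
H = -2 (H = Add(-2, Mul(Mul(0, 2), 1)) = Add(-2, Mul(0, 1)) = Add(-2, 0) = -2)
Function('r')(d, u) = Add(-3, d) (Function('r')(d, u) = Add(d, -3) = Add(-3, d))
Function('R')(v) = Rational(-1, 2) (Function('R')(v) = Mul(-2, Pow(4, -1)) = Mul(-2, Rational(1, 4)) = Rational(-1, 2))
Mul(Mul(41, H), Function('R')(Function('r')(-1, 2))) = Mul(Mul(41, -2), Rational(-1, 2)) = Mul(-82, Rational(-1, 2)) = 41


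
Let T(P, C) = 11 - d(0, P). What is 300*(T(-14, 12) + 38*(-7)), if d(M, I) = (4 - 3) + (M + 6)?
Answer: -78600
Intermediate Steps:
d(M, I) = 7 + M (d(M, I) = 1 + (6 + M) = 7 + M)
T(P, C) = 4 (T(P, C) = 11 - (7 + 0) = 11 - 1*7 = 11 - 7 = 4)
300*(T(-14, 12) + 38*(-7)) = 300*(4 + 38*(-7)) = 300*(4 - 266) = 300*(-262) = -78600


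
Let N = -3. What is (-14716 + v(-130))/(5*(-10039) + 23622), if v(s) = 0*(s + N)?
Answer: 14716/26573 ≈ 0.55379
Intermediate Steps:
v(s) = 0 (v(s) = 0*(s - 3) = 0*(-3 + s) = 0)
(-14716 + v(-130))/(5*(-10039) + 23622) = (-14716 + 0)/(5*(-10039) + 23622) = -14716/(-50195 + 23622) = -14716/(-26573) = -14716*(-1/26573) = 14716/26573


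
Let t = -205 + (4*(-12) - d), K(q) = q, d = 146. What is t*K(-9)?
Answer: 3591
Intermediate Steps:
t = -399 (t = -205 + (4*(-12) - 1*146) = -205 + (-48 - 146) = -205 - 194 = -399)
t*K(-9) = -399*(-9) = 3591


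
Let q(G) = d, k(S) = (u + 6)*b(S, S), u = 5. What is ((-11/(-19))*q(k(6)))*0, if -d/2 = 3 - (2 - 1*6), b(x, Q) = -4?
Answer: 0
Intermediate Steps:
d = -14 (d = -2*(3 - (2 - 1*6)) = -2*(3 - (2 - 6)) = -2*(3 - 1*(-4)) = -2*(3 + 4) = -2*7 = -14)
k(S) = -44 (k(S) = (5 + 6)*(-4) = 11*(-4) = -44)
q(G) = -14
((-11/(-19))*q(k(6)))*0 = (-11/(-19)*(-14))*0 = (-11*(-1/19)*(-14))*0 = ((11/19)*(-14))*0 = -154/19*0 = 0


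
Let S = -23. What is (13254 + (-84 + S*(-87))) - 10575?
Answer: 4596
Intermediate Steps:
(13254 + (-84 + S*(-87))) - 10575 = (13254 + (-84 - 23*(-87))) - 10575 = (13254 + (-84 + 2001)) - 10575 = (13254 + 1917) - 10575 = 15171 - 10575 = 4596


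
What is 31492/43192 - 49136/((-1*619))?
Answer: 535443915/6683962 ≈ 80.109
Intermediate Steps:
31492/43192 - 49136/((-1*619)) = 31492*(1/43192) - 49136/(-619) = 7873/10798 - 49136*(-1/619) = 7873/10798 + 49136/619 = 535443915/6683962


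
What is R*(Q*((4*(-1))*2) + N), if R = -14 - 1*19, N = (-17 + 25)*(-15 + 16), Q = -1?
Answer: -528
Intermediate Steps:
N = 8 (N = 8*1 = 8)
R = -33 (R = -14 - 19 = -33)
R*(Q*((4*(-1))*2) + N) = -33*(-4*(-1)*2 + 8) = -33*(-(-4)*2 + 8) = -33*(-1*(-8) + 8) = -33*(8 + 8) = -33*16 = -528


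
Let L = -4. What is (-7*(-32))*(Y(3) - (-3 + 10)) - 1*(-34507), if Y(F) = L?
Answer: 32043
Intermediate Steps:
Y(F) = -4
(-7*(-32))*(Y(3) - (-3 + 10)) - 1*(-34507) = (-7*(-32))*(-4 - (-3 + 10)) - 1*(-34507) = 224*(-4 - 1*7) + 34507 = 224*(-4 - 7) + 34507 = 224*(-11) + 34507 = -2464 + 34507 = 32043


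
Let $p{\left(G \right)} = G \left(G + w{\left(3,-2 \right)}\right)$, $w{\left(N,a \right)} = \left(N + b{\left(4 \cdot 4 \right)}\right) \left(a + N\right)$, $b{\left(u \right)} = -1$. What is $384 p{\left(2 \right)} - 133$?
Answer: $2939$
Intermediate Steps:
$w{\left(N,a \right)} = \left(-1 + N\right) \left(N + a\right)$ ($w{\left(N,a \right)} = \left(N - 1\right) \left(a + N\right) = \left(-1 + N\right) \left(N + a\right)$)
$p{\left(G \right)} = G \left(2 + G\right)$ ($p{\left(G \right)} = G \left(G + \left(3^{2} - 3 - -2 + 3 \left(-2\right)\right)\right) = G \left(G + \left(9 - 3 + 2 - 6\right)\right) = G \left(G + 2\right) = G \left(2 + G\right)$)
$384 p{\left(2 \right)} - 133 = 384 \cdot 2 \left(2 + 2\right) - 133 = 384 \cdot 2 \cdot 4 - 133 = 384 \cdot 8 - 133 = 3072 - 133 = 2939$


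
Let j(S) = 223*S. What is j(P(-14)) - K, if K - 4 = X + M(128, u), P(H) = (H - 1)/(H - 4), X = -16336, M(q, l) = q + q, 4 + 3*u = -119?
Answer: 97571/6 ≈ 16262.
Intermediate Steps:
u = -41 (u = -4/3 + (⅓)*(-119) = -4/3 - 119/3 = -41)
M(q, l) = 2*q
P(H) = (-1 + H)/(-4 + H)
K = -16076 (K = 4 + (-16336 + 2*128) = 4 + (-16336 + 256) = 4 - 16080 = -16076)
j(P(-14)) - K = 223*((-1 - 14)/(-4 - 14)) - 1*(-16076) = 223*(-15/(-18)) + 16076 = 223*(-1/18*(-15)) + 16076 = 223*(⅚) + 16076 = 1115/6 + 16076 = 97571/6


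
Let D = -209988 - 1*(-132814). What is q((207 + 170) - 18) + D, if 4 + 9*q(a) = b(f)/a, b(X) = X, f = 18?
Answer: -249350612/3231 ≈ -77175.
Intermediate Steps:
D = -77174 (D = -209988 + 132814 = -77174)
q(a) = -4/9 + 2/a (q(a) = -4/9 + (18/a)/9 = -4/9 + 2/a)
q((207 + 170) - 18) + D = (-4/9 + 2/((207 + 170) - 18)) - 77174 = (-4/9 + 2/(377 - 18)) - 77174 = (-4/9 + 2/359) - 77174 = -1418/3231 - 77174 = -249350612/3231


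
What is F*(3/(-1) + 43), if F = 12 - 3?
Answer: 360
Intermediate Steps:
F = 9
F*(3/(-1) + 43) = 9*(3/(-1) + 43) = 9*(-1*3 + 43) = 9*(-3 + 43) = 9*40 = 360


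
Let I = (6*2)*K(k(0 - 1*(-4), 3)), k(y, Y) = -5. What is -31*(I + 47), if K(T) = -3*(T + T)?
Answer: -12617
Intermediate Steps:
K(T) = -6*T
I = 360 (I = (6*2)*(-6*(-5)) = 12*30 = 360)
-31*(I + 47) = -31*(360 + 47) = -31*407 = -12617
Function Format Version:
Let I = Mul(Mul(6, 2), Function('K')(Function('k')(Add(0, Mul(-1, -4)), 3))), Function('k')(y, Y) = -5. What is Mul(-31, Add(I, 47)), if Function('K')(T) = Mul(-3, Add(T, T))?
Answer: -12617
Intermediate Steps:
Function('K')(T) = Mul(-6, T) (Function('K')(T) = Mul(-3, Mul(2, T)) = Mul(-6, T))
I = 360 (I = Mul(Mul(6, 2), Mul(-6, -5)) = Mul(12, 30) = 360)
Mul(-31, Add(I, 47)) = Mul(-31, Add(360, 47)) = Mul(-31, 407) = -12617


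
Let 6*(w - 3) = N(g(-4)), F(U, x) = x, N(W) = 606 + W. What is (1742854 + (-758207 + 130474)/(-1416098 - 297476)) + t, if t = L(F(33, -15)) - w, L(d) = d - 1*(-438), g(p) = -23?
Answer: 4480594690103/2570361 ≈ 1.7432e+6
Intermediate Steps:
w = 601/6 (w = 3 + (606 - 23)/6 = 3 + (⅙)*583 = 3 + 583/6 = 601/6 ≈ 100.17)
L(d) = 438 + d (L(d) = d + 438 = 438 + d)
t = 1937/6 (t = (438 - 15) - 1*601/6 = 423 - 601/6 = 1937/6 ≈ 322.83)
(1742854 + (-758207 + 130474)/(-1416098 - 297476)) + t = (1742854 + (-758207 + 130474)/(-1416098 - 297476)) + 1937/6 = (1742854 - 627733/(-1713574)) + 1937/6 = (1742854 - 627733*(-1/1713574)) + 1937/6 = (1742854 + 627733/1713574) + 1937/6 = 2986509927929/1713574 + 1937/6 = 4480594690103/2570361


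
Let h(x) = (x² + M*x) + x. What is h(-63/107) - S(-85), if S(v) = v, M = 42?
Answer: 687271/11449 ≈ 60.029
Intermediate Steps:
h(x) = x² + 43*x (h(x) = (x² + 42*x) + x = x² + 43*x)
h(-63/107) - S(-85) = (-63/107)*(43 - 63/107) - 1*(-85) = (-63*1/107)*(43 - 63*1/107) + 85 = -63*(43 - 63/107)/107 + 85 = -63/107*4538/107 + 85 = -285894/11449 + 85 = 687271/11449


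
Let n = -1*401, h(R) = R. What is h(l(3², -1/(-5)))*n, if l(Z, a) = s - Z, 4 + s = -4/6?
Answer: 16441/3 ≈ 5480.3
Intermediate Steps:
s = -14/3 (s = -4 - 4/6 = -4 - 4*⅙ = -4 - ⅔ = -14/3 ≈ -4.6667)
l(Z, a) = -14/3 - Z
n = -401
h(l(3², -1/(-5)))*n = (-14/3 - 1*3²)*(-401) = (-14/3 - 1*9)*(-401) = (-14/3 - 9)*(-401) = -41/3*(-401) = 16441/3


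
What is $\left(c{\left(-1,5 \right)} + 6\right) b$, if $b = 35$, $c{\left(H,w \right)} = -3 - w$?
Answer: $-70$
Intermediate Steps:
$\left(c{\left(-1,5 \right)} + 6\right) b = \left(\left(-3 - 5\right) + 6\right) 35 = \left(-8 + 6\right) 35 = \left(-2\right) 35 = -70$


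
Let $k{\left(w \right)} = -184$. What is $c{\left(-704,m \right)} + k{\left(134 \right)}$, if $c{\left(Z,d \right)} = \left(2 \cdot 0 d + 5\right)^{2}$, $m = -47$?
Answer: $-159$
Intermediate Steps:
$c{\left(Z,d \right)} = 25$ ($c{\left(Z,d \right)} = \left(0 d + 5\right)^{2} = \left(0 + 5\right)^{2} = 5^{2} = 25$)
$c{\left(-704,m \right)} + k{\left(134 \right)} = 25 - 184 = -159$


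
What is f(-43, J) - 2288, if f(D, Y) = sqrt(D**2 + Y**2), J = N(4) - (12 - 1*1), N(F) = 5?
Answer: -2288 + sqrt(1885) ≈ -2244.6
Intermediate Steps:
J = -6 (J = 5 - (12 - 1*1) = 5 - (12 - 1) = 5 - 1*11 = 5 - 11 = -6)
f(-43, J) - 2288 = sqrt((-43)**2 + (-6)**2) - 2288 = sqrt(1849 + 36) - 2288 = sqrt(1885) - 2288 = -2288 + sqrt(1885)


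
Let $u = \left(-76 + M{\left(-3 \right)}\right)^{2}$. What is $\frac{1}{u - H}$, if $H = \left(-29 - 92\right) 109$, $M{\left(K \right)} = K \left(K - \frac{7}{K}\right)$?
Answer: $\frac{1}{18665} \approx 5.3576 \cdot 10^{-5}$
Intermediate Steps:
$H = -13189$ ($H = \left(-121\right) 109 = -13189$)
$u = 5476$ ($u = \left(-76 - \left(7 - \left(-3\right)^{2}\right)\right)^{2} = \left(-76 + \left(-7 + 9\right)\right)^{2} = \left(-76 + 2\right)^{2} = \left(-74\right)^{2} = 5476$)
$\frac{1}{u - H} = \frac{1}{5476 - -13189} = \frac{1}{5476 + 13189} = \frac{1}{18665}$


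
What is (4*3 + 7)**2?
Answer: 361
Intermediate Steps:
(4*3 + 7)**2 = (12 + 7)**2 = 19**2 = 361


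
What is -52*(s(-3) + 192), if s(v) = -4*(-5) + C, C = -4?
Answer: -10816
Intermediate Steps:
s(v) = 16 (s(v) = -4*(-5) - 4 = 20 - 4 = 16)
-52*(s(-3) + 192) = -52*(16 + 192) = -52*208 = -10816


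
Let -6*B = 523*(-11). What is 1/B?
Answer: 6/5753 ≈ 0.0010429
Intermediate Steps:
B = 5753/6 (B = -523*(-11)/6 = -⅙*(-5753) = 5753/6 ≈ 958.83)
1/B = 1/(5753/6) = 6/5753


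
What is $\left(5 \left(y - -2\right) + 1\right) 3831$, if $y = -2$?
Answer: $3831$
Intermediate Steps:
$\left(5 \left(y - -2\right) + 1\right) 3831 = \left(5 \left(-2 - -2\right) + 1\right) 3831 = \left(5 \left(-2 + 2\right) + 1\right) 3831 = \left(5 \cdot 0 + 1\right) 3831 = \left(0 + 1\right) 3831 = 1 \cdot 3831 = 3831$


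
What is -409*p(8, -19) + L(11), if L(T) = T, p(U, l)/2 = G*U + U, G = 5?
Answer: -39253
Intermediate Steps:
p(U, l) = 12*U (p(U, l) = 2*(5*U + U) = 2*(6*U) = 12*U)
-409*p(8, -19) + L(11) = -4908*8 + 11 = -409*96 + 11 = -39264 + 11 = -39253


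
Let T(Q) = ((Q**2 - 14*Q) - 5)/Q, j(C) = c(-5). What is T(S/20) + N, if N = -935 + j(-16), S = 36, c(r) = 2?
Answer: -42659/45 ≈ -947.98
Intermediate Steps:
j(C) = 2
N = -933 (N = -935 + 2 = -933)
T(Q) = (-5 + Q**2 - 14*Q)/Q
T(S/20) + N = (-14 + 36/20 - 5/(36/20)) - 933 = (-14 + 36*(1/20) - 5/(36*(1/20))) - 933 = (-14 + 9/5 - 5/9/5) - 933 = (-14 + 9/5 - 5*5/9) - 933 = (-14 + 9/5 - 25/9) - 933 = -674/45 - 933 = -42659/45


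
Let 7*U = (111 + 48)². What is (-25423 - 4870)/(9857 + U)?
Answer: -212051/94280 ≈ -2.2492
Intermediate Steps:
U = 25281/7 (U = (111 + 48)²/7 = (⅐)*159² = (⅐)*25281 = 25281/7 ≈ 3611.6)
(-25423 - 4870)/(9857 + U) = (-25423 - 4870)/(9857 + 25281/7) = -30293/94280/7 = -30293*7/94280 = -212051/94280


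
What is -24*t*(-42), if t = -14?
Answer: -14112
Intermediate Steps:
-24*t*(-42) = -24*(-14)*(-42) = 336*(-42) = -14112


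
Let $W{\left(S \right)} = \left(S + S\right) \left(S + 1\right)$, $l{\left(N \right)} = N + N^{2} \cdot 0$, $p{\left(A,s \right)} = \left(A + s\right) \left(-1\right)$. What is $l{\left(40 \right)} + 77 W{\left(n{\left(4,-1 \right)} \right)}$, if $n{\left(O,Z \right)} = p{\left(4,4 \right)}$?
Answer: $8664$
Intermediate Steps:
$p{\left(A,s \right)} = - A - s$
$l{\left(N \right)} = N$ ($l{\left(N \right)} = N + 0 = N$)
$n{\left(O,Z \right)} = -8$ ($n{\left(O,Z \right)} = \left(-1\right) 4 - 4 = -4 - 4 = -8$)
$W{\left(S \right)} = 2 S \left(1 + S\right)$
$l{\left(40 \right)} + 77 W{\left(n{\left(4,-1 \right)} \right)} = 40 + 77 \cdot 2 \left(-8\right) \left(1 - 8\right) = 40 + 77 \cdot 2 \left(-8\right) \left(-7\right) = 40 + 77 \cdot 112 = 40 + 8624 = 8664$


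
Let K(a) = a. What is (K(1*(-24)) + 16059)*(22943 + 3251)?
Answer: 420020790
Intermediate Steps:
(K(1*(-24)) + 16059)*(22943 + 3251) = (1*(-24) + 16059)*(22943 + 3251) = (-24 + 16059)*26194 = 16035*26194 = 420020790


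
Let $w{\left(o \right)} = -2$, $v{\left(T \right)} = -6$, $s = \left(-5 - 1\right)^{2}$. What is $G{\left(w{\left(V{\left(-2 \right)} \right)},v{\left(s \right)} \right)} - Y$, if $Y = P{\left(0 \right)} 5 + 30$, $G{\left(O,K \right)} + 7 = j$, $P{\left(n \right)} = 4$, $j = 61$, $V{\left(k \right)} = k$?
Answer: $4$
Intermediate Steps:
$s = 36$ ($s = \left(-6\right)^{2} = 36$)
$G{\left(O,K \right)} = 54$ ($G{\left(O,K \right)} = -7 + 61 = 54$)
$Y = 50$ ($Y = 4 \cdot 5 + 30 = 20 + 30 = 50$)
$G{\left(w{\left(V{\left(-2 \right)} \right)},v{\left(s \right)} \right)} - Y = 54 - 50 = 4$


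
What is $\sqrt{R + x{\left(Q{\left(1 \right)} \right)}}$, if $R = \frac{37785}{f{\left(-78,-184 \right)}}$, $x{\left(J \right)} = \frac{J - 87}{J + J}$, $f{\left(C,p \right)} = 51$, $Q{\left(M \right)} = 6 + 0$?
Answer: $\frac{\sqrt{848657}}{34} \approx 27.095$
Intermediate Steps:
$Q{\left(M \right)} = 6$
$x{\left(J \right)} = \frac{-87 + J}{2 J}$
$R = \frac{12595}{17}$ ($R = \frac{37785}{51} = 37785 \cdot \frac{1}{51} = \frac{12595}{17} \approx 740.88$)
$\sqrt{R + x{\left(Q{\left(1 \right)} \right)}} = \sqrt{\frac{12595}{17} + \frac{-87 + 6}{2 \cdot 6}} = \sqrt{\frac{12595}{17} + \frac{1}{2} \cdot \frac{1}{6} \left(-81\right)} = \sqrt{\frac{12595}{17} - \frac{27}{4}} = \sqrt{\frac{49921}{68}} = \frac{\sqrt{848657}}{34}$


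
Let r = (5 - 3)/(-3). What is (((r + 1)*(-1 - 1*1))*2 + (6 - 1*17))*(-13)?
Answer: 481/3 ≈ 160.33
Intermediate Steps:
r = -⅔ (r = 2*(-⅓) = -⅔ ≈ -0.66667)
(((r + 1)*(-1 - 1*1))*2 + (6 - 1*17))*(-13) = (((-⅔ + 1)*(-1 - 1*1))*2 + (6 - 1*17))*(-13) = (((-1 - 1)/3)*2 + (6 - 17))*(-13) = (((⅓)*(-2))*2 - 11)*(-13) = (-⅔*2 - 11)*(-13) = (-4/3 - 11)*(-13) = -37/3*(-13) = 481/3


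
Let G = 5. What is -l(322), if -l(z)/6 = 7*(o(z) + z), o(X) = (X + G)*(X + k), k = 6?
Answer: 4518276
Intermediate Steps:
o(X) = (5 + X)*(6 + X) (o(X) = (X + 5)*(X + 6) = (5 + X)*(6 + X))
l(z) = -1260 - 504*z - 42*z² (l(z) = -42*((30 + z² + 11*z) + z) = -42*(30 + z² + 12*z) = -6*(210 + 7*z² + 84*z) = -1260 - 504*z - 42*z²)
-l(322) = -(-1260 - 504*322 - 42*322²) = -(-1260 - 162288 - 42*103684) = -(-1260 - 162288 - 4354728) = -1*(-4518276) = 4518276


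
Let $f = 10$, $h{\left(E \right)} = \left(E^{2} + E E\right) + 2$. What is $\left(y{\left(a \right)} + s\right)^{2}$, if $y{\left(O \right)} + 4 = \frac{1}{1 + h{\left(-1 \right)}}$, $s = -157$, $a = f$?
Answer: $\frac{646416}{25} \approx 25857.0$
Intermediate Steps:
$h{\left(E \right)} = 2 + 2 E^{2}$ ($h{\left(E \right)} = \left(E^{2} + E^{2}\right) + 2 = 2 E^{2} + 2 = 2 + 2 E^{2}$)
$a = 10$
$y{\left(O \right)} = - \frac{19}{5}$ ($y{\left(O \right)} = -4 + \frac{1}{1 + \left(2 + 2 \left(-1\right)^{2}\right)} = -4 + \frac{1}{1 + \left(2 + 2 \cdot 1\right)} = -4 + \frac{1}{1 + \left(2 + 2\right)} = -4 + \frac{1}{1 + 4} = -4 + \frac{1}{5} = - \frac{19}{5}$)
$\left(y{\left(a \right)} + s\right)^{2} = \left(- \frac{19}{5} - 157\right)^{2} = \left(- \frac{804}{5}\right)^{2} = \frac{646416}{25}$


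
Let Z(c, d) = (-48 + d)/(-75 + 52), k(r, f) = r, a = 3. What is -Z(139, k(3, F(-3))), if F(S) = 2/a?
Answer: -45/23 ≈ -1.9565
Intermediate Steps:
F(S) = ⅔ (F(S) = 2/3 = 2*(⅓) = ⅔)
Z(c, d) = 48/23 - d/23 (Z(c, d) = (-48 + d)/(-23) = (-48 + d)*(-1/23) = 48/23 - d/23)
-Z(139, k(3, F(-3))) = -(48/23 - 1/23*3) = -(48/23 - 3/23) = -1*45/23 = -45/23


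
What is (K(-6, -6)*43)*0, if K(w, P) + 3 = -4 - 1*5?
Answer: 0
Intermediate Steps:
K(w, P) = -12 (K(w, P) = -3 + (-4 - 1*5) = -3 + (-4 - 5) = -3 - 9 = -12)
(K(-6, -6)*43)*0 = -12*43*0 = -516*0 = 0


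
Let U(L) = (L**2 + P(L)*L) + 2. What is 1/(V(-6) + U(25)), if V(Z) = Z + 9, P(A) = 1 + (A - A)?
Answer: 1/655 ≈ 0.0015267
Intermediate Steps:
P(A) = 1 (P(A) = 1 + 0 = 1)
U(L) = 2 + L + L**2 (U(L) = (L**2 + 1*L) + 2 = (L**2 + L) + 2 = (L + L**2) + 2 = 2 + L + L**2)
V(Z) = 9 + Z
1/(V(-6) + U(25)) = 1/((9 - 6) + (2 + 25 + 25**2)) = 1/(3 + (2 + 25 + 625)) = 1/(3 + 652) = 1/655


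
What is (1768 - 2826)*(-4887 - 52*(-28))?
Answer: 3629998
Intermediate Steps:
(1768 - 2826)*(-4887 - 52*(-28)) = -1058*(-4887 + 1456) = -1058*(-3431) = 3629998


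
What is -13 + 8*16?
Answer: 115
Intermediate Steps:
-13 + 8*16 = -13 + 128 = 115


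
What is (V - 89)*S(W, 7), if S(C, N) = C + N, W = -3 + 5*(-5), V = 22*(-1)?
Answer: 2331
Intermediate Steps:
V = -22
W = -28 (W = -3 - 25 = -28)
(V - 89)*S(W, 7) = (-22 - 89)*(-28 + 7) = -111*(-21) = 2331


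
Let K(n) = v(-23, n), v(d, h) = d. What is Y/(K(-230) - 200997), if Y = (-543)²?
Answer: -294849/201020 ≈ -1.4668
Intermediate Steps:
K(n) = -23
Y = 294849
Y/(K(-230) - 200997) = 294849/(-23 - 200997) = 294849/(-201020) = 294849*(-1/201020) = -294849/201020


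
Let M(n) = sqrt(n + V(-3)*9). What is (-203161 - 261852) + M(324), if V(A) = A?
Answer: -465013 + 3*sqrt(33) ≈ -4.6500e+5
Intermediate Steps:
M(n) = sqrt(-27 + n) (M(n) = sqrt(n - 3*9) = sqrt(n - 27) = sqrt(-27 + n))
(-203161 - 261852) + M(324) = (-203161 - 261852) + sqrt(-27 + 324) = -465013 + sqrt(297) = -465013 + 3*sqrt(33)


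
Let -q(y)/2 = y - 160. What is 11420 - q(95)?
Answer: 11290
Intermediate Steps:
q(y) = 320 - 2*y (q(y) = -2*(y - 160) = -2*(-160 + y) = 320 - 2*y)
11420 - q(95) = 11420 - (320 - 2*95) = 11420 - (320 - 190) = 11420 - 1*130 = 11420 - 130 = 11290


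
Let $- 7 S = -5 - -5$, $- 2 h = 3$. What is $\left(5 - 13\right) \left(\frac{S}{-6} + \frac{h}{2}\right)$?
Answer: $6$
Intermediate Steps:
$h = - \frac{3}{2}$ ($h = \left(- \frac{1}{2}\right) 3 = - \frac{3}{2} \approx -1.5$)
$S = 0$ ($S = - \frac{-5 - -5}{7} = - \frac{-5 + 5}{7} = \left(- \frac{1}{7}\right) 0 = 0$)
$\left(5 - 13\right) \left(\frac{S}{-6} + \frac{h}{2}\right) = \left(5 - 13\right) \left(\frac{0}{-6} - \frac{3}{2 \cdot 2}\right) = - 8 \left(0 \left(- \frac{1}{6}\right) - \frac{3}{4}\right) = - 8 \left(0 - \frac{3}{4}\right) = \left(-8\right) \left(- \frac{3}{4}\right) = 6$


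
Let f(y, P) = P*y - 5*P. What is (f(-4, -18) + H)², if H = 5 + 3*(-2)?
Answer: 25921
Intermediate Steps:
H = -1 (H = 5 - 6 = -1)
f(y, P) = -5*P + P*y
(f(-4, -18) + H)² = (-18*(-5 - 4) - 1)² = (-18*(-9) - 1)² = (162 - 1)² = 161² = 25921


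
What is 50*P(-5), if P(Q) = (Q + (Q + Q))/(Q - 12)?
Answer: 750/17 ≈ 44.118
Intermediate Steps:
P(Q) = 3*Q/(-12 + Q) (P(Q) = (Q + 2*Q)/(-12 + Q) = (3*Q)/(-12 + Q) = 3*Q/(-12 + Q))
50*P(-5) = 50*(3*(-5)/(-12 - 5)) = 50*(3*(-5)/(-17)) = 50*(3*(-5)*(-1/17)) = 50*(15/17) = 750/17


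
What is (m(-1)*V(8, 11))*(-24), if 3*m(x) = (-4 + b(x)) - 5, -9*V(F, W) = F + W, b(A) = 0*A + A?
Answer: -1520/9 ≈ -168.89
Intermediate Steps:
b(A) = A (b(A) = 0 + A = A)
V(F, W) = -F/9 - W/9 (V(F, W) = -(F + W)/9 = -F/9 - W/9)
m(x) = -3 + x/3 (m(x) = ((-4 + x) - 5)/3 = (-9 + x)/3 = -3 + x/3)
(m(-1)*V(8, 11))*(-24) = ((-3 + (⅓)*(-1))*(-⅑*8 - ⅑*11))*(-24) = ((-3 - ⅓)*(-8/9 - 11/9))*(-24) = -10/3*(-19/9)*(-24) = (190/27)*(-24) = -1520/9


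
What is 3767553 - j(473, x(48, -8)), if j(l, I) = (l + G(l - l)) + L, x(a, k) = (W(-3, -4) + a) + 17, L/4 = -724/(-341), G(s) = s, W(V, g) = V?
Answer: 1284571384/341 ≈ 3.7671e+6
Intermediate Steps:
L = 2896/341 (L = 4*(-724/(-341)) = 4*(-724*(-1/341)) = 4*(724/341) = 2896/341 ≈ 8.4927)
x(a, k) = 14 + a (x(a, k) = (-3 + a) + 17 = 14 + a)
j(l, I) = 2896/341 + l (j(l, I) = (l + (l - l)) + 2896/341 = (l + 0) + 2896/341 = l + 2896/341 = 2896/341 + l)
3767553 - j(473, x(48, -8)) = 3767553 - (2896/341 + 473) = 3767553 - 1*164189/341 = 3767553 - 164189/341 = 1284571384/341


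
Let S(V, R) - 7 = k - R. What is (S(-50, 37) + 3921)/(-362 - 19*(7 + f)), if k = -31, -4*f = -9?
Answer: -15440/2151 ≈ -7.1781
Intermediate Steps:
f = 9/4 (f = -¼*(-9) = 9/4 ≈ 2.2500)
S(V, R) = -24 - R (S(V, R) = 7 + (-31 - R) = -24 - R)
(S(-50, 37) + 3921)/(-362 - 19*(7 + f)) = ((-24 - 1*37) + 3921)/(-362 - 19*(7 + 9/4)) = ((-24 - 37) + 3921)/(-362 - 19*37/4) = (-61 + 3921)/(-362 - 703/4) = 3860/(-2151/4) = 3860*(-4/2151) = -15440/2151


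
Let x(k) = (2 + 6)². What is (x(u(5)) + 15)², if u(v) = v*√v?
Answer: 6241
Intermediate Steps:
u(v) = v^(3/2)
x(k) = 64 (x(k) = 8² = 64)
(x(u(5)) + 15)² = (64 + 15)² = 79² = 6241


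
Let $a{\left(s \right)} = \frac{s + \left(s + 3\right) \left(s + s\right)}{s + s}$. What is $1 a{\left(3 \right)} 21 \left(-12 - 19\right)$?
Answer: $- \frac{8463}{2} \approx -4231.5$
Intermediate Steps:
$a{\left(s \right)} = \frac{s + 2 s \left(3 + s\right)}{2 s}$ ($a{\left(s \right)} = \frac{s + \left(3 + s\right) 2 s}{2 s} = \left(s + 2 s \left(3 + s\right)\right) \frac{1}{2 s} = \frac{s + 2 s \left(3 + s\right)}{2 s}$)
$1 a{\left(3 \right)} 21 \left(-12 - 19\right) = 1 \left(\frac{7}{2} + 3\right) 21 \left(-12 - 19\right) = 1 \cdot \frac{13}{2} \cdot 21 \left(-12 - 19\right) = \frac{13}{2} \cdot 21 \left(-31\right) = \frac{273}{2} \left(-31\right) = - \frac{8463}{2}$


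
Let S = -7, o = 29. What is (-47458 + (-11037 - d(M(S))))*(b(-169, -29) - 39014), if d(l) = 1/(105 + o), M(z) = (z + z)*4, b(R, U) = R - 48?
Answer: 307505563461/134 ≈ 2.2948e+9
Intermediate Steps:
b(R, U) = -48 + R
M(z) = 8*z (M(z) = (2*z)*4 = 8*z)
d(l) = 1/134 (d(l) = 1/(105 + 29) = 1/134)
(-47458 + (-11037 - d(M(S))))*(b(-169, -29) - 39014) = (-47458 + (-11037 - 1*1/134))*((-48 - 169) - 39014) = (-47458 + (-11037 - 1/134))*(-217 - 39014) = (-47458 - 1478959/134)*(-39231) = -7838331/134*(-39231) = 307505563461/134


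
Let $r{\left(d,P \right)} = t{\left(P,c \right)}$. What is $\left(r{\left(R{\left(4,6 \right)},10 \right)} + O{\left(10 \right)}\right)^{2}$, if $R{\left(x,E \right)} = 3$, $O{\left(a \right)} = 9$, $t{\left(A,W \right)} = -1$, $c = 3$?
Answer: $64$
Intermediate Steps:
$r{\left(d,P \right)} = -1$
$\left(r{\left(R{\left(4,6 \right)},10 \right)} + O{\left(10 \right)}\right)^{2} = \left(-1 + 9\right)^{2} = 8^{2} = 64$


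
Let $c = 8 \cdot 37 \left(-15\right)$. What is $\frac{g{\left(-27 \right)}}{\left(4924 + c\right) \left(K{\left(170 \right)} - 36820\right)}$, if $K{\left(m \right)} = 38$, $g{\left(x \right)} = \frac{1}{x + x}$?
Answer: $\frac{1}{961334352} \approx 1.0402 \cdot 10^{-9}$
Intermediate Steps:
$g{\left(x \right)} = \frac{1}{2 x}$
$c = -4440$ ($c = 296 \left(-15\right) = -4440$)
$\frac{g{\left(-27 \right)}}{\left(4924 + c\right) \left(K{\left(170 \right)} - 36820\right)} = \frac{\frac{1}{2} \frac{1}{-27}}{\left(4924 - 4440\right) \left(38 - 36820\right)} = \frac{\frac{1}{2} \left(- \frac{1}{27}\right)}{484 \left(-36782\right)} = - \frac{1}{54 \left(-17802488\right)} = \left(- \frac{1}{54}\right) \left(- \frac{1}{17802488}\right) = \frac{1}{961334352}$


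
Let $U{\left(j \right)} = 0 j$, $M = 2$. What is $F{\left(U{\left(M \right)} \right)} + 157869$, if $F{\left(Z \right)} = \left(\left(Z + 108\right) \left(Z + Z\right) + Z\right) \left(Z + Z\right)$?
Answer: $157869$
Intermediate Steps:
$U{\left(j \right)} = 0$
$F{\left(Z \right)} = 2 Z \left(Z + 2 Z \left(108 + Z\right)\right)$ ($F{\left(Z \right)} = \left(\left(108 + Z\right) 2 Z + Z\right) 2 Z = \left(2 Z \left(108 + Z\right) + Z\right) 2 Z = \left(Z + 2 Z \left(108 + Z\right)\right) 2 Z = 2 Z \left(Z + 2 Z \left(108 + Z\right)\right)$)
$F{\left(U{\left(M \right)} \right)} + 157869 = 0^{2} \left(434 + 4 \cdot 0\right) + 157869 = 0 \left(434 + 0\right) + 157869 = 0 \cdot 434 + 157869 = 0 + 157869 = 157869$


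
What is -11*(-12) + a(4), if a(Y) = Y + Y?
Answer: 140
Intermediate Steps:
a(Y) = 2*Y
-11*(-12) + a(4) = -11*(-12) + 2*4 = 132 + 8 = 140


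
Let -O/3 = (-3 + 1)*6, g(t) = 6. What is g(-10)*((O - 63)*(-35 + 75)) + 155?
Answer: -6325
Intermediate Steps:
O = 36 (O = -3*(-3 + 1)*6 = -(-6)*6 = -3*(-12) = 36)
g(-10)*((O - 63)*(-35 + 75)) + 155 = 6*((36 - 63)*(-35 + 75)) + 155 = 6*(-27*40) + 155 = 6*(-1080) + 155 = -6480 + 155 = -6325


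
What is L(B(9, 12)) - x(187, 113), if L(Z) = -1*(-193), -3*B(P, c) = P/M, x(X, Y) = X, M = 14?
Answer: 6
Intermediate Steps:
B(P, c) = -P/42 (B(P, c) = -P/(3*14) = -P/42)
L(Z) = 193
L(B(9, 12)) - x(187, 113) = 193 - 1*187 = 193 - 187 = 6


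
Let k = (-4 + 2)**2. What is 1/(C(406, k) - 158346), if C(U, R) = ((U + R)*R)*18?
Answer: -1/128826 ≈ -7.7624e-6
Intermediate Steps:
k = 4 (k = (-2)**2 = 4)
C(U, R) = 18*R*(R + U) (C(U, R) = ((R + U)*R)*18 = (R*(R + U))*18 = 18*R*(R + U))
1/(C(406, k) - 158346) = 1/(18*4*(4 + 406) - 158346) = 1/(18*4*410 - 158346) = 1/(29520 - 158346) = 1/(-128826) = -1/128826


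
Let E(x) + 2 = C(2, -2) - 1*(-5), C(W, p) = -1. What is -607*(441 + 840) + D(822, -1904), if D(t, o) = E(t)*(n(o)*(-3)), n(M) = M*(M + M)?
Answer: -44280159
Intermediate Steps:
n(M) = 2*M² (n(M) = M*(2*M) = 2*M²)
E(x) = 2 (E(x) = -2 + (-1 - 1*(-5)) = -2 + (-1 + 5) = -2 + 4 = 2)
D(t, o) = -12*o² (D(t, o) = 2*((2*o²)*(-3)) = 2*(-6*o²) = -12*o²)
-607*(441 + 840) + D(822, -1904) = -607*(441 + 840) - 12*(-1904)² = -607*1281 - 12*3625216 = -777567 - 43502592 = -44280159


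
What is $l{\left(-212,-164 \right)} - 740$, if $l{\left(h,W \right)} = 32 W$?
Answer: $-5988$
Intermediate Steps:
$l{\left(-212,-164 \right)} - 740 = 32 \left(-164\right) - 740 = -5248 - 740 = -5988$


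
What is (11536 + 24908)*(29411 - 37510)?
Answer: -295159956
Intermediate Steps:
(11536 + 24908)*(29411 - 37510) = 36444*(-8099) = -295159956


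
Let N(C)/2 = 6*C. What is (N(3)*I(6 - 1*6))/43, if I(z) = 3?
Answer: 108/43 ≈ 2.5116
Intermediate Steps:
N(C) = 12*C (N(C) = 2*(6*C) = 12*C)
(N(3)*I(6 - 1*6))/43 = ((12*3)*3)/43 = (36*3)*(1/43) = 108*(1/43) = 108/43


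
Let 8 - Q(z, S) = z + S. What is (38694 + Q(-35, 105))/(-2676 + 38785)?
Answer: 38632/36109 ≈ 1.0699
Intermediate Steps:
Q(z, S) = 8 - S - z (Q(z, S) = 8 - (z + S) = 8 - (S + z) = 8 + (-S - z) = 8 - S - z)
(38694 + Q(-35, 105))/(-2676 + 38785) = (38694 + (8 - 1*105 - 1*(-35)))/(-2676 + 38785) = (38694 + (8 - 105 + 35))/36109 = (38694 - 62)*(1/36109) = 38632*(1/36109) = 38632/36109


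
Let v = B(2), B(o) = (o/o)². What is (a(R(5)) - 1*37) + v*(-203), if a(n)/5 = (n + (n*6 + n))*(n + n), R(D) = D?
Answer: 1760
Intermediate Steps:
a(n) = 80*n² (a(n) = 5*((n + (n*6 + n))*(n + n)) = 5*((n + (6*n + n))*(2*n)) = 5*((n + 7*n)*(2*n)) = 5*((8*n)*(2*n)) = 5*(16*n²) = 80*n²)
B(o) = 1 (B(o) = 1² = 1)
v = 1
(a(R(5)) - 1*37) + v*(-203) = (80*5² - 1*37) + 1*(-203) = (80*25 - 37) - 203 = (2000 - 37) - 203 = 1963 - 203 = 1760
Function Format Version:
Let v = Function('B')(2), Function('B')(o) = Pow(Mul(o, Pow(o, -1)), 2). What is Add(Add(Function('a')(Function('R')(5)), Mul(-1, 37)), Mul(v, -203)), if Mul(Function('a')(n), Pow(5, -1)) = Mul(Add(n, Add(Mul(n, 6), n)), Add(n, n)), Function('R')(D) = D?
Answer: 1760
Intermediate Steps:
Function('a')(n) = Mul(80, Pow(n, 2)) (Function('a')(n) = Mul(5, Mul(Add(n, Add(Mul(n, 6), n)), Add(n, n))) = Mul(5, Mul(Add(n, Add(Mul(6, n), n)), Mul(2, n))) = Mul(5, Mul(Add(n, Mul(7, n)), Mul(2, n))) = Mul(5, Mul(Mul(8, n), Mul(2, n))) = Mul(5, Mul(16, Pow(n, 2))) = Mul(80, Pow(n, 2)))
Function('B')(o) = 1 (Function('B')(o) = Pow(1, 2) = 1)
v = 1
Add(Add(Function('a')(Function('R')(5)), Mul(-1, 37)), Mul(v, -203)) = Add(Add(Mul(80, Pow(5, 2)), Mul(-1, 37)), Mul(1, -203)) = Add(Add(Mul(80, 25), -37), -203) = Add(Add(2000, -37), -203) = Add(1963, -203) = 1760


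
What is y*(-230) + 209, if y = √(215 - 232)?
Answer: 209 - 230*I*√17 ≈ 209.0 - 948.31*I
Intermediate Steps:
y = I*√17 (y = √(-17) = I*√17 ≈ 4.1231*I)
y*(-230) + 209 = (I*√17)*(-230) + 209 = -230*I*√17 + 209 = 209 - 230*I*√17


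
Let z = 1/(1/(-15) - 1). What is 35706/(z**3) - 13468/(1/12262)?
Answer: -185836443592/1125 ≈ -1.6519e+8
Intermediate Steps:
z = -15/16 (z = 1/(-1/15 - 1) = 1/(-16/15) = -15/16 ≈ -0.93750)
35706/(z**3) - 13468/(1/12262) = 35706/((-15/16)**3) - 13468/(1/12262) = 35706/(-3375/4096) - 13468/1/12262 = 35706*(-4096/3375) - 13468*12262 = -48750592/1125 - 165144616 = -185836443592/1125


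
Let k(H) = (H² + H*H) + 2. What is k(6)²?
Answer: 5476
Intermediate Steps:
k(H) = 2 + 2*H² (k(H) = (H² + H²) + 2 = 2*H² + 2 = 2 + 2*H²)
k(6)² = (2 + 2*6²)² = (2 + 2*36)² = (2 + 72)² = 74² = 5476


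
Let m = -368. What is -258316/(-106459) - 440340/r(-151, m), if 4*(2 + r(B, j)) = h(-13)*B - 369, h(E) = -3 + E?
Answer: -186985917916/217069901 ≈ -861.41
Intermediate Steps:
r(B, j) = -377/4 - 4*B (r(B, j) = -2 + ((-3 - 13)*B - 369)/4 = -2 + (-16*B - 369)/4 = -2 + (-369 - 16*B)/4 = -2 + (-369/4 - 4*B) = -377/4 - 4*B)
-258316/(-106459) - 440340/r(-151, m) = -258316/(-106459) - 440340/(-377/4 - 4*(-151)) = -258316*(-1/106459) - 440340/(-377/4 + 604) = 258316/106459 - 440340/2039/4 = 258316/106459 - 440340*4/2039 = 258316/106459 - 1761360/2039 = -186985917916/217069901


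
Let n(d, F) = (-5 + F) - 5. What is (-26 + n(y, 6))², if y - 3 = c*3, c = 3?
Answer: 900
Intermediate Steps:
y = 12 (y = 3 + 3*3 = 3 + 9 = 12)
n(d, F) = -10 + F
(-26 + n(y, 6))² = (-26 + (-10 + 6))² = (-26 - 4)² = (-30)² = 900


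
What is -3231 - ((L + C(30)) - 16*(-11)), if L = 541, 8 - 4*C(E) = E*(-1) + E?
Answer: -3950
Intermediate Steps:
C(E) = 2 (C(E) = 2 - (E*(-1) + E)/4 = 2 - (-E + E)/4 = 2 - 1/4*0 = 2 + 0 = 2)
-3231 - ((L + C(30)) - 16*(-11)) = -3231 - ((541 + 2) - 16*(-11)) = -3231 - (543 + 176) = -3231 - 1*719 = -3231 - 719 = -3950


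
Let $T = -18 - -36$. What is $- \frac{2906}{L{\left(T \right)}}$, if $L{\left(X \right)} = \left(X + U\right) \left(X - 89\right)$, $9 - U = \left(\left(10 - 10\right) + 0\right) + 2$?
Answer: $\frac{2906}{1775} \approx 1.6372$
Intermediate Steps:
$T = 18$ ($T = -18 + 36 = 18$)
$U = 7$ ($U = 9 - \left(\left(\left(10 - 10\right) + 0\right) + 2\right) = 9 - \left(\left(0 + 0\right) + 2\right) = 9 - \left(0 + 2\right) = 9 - 2 = 7$)
$L{\left(X \right)} = \left(-89 + X\right) \left(7 + X\right)$ ($L{\left(X \right)} = \left(X + 7\right) \left(X - 89\right) = \left(7 + X\right) \left(-89 + X\right) = \left(-89 + X\right) \left(7 + X\right)$)
$- \frac{2906}{L{\left(T \right)}} = - \frac{2906}{-623 + 18^{2} - 1476} = - \frac{2906}{-623 + 324 - 1476} = - \frac{2906}{-1775} = \left(-2906\right) \left(- \frac{1}{1775}\right) = \frac{2906}{1775}$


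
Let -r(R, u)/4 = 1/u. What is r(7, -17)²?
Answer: 16/289 ≈ 0.055363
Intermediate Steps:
r(R, u) = -4/u
r(7, -17)² = (-4/(-17))² = (-4*(-1/17))² = (4/17)² = 16/289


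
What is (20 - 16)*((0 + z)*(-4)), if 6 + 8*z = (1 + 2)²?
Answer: -6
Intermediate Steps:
z = 3/8 (z = -¾ + (1 + 2)²/8 = -¾ + (⅛)*3² = -¾ + (⅛)*9 = -¾ + 9/8 = 3/8 ≈ 0.37500)
(20 - 16)*((0 + z)*(-4)) = (20 - 16)*((0 + 3/8)*(-4)) = 4*((3/8)*(-4)) = 4*(-3/2) = -6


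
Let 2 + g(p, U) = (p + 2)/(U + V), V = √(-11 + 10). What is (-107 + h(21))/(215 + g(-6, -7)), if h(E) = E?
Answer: -459154/1140197 + 172*I/1140197 ≈ -0.4027 + 0.00015085*I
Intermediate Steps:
V = I (V = √(-1) = I ≈ 1.0*I)
g(p, U) = -2 + (2 + p)/(I + U) (g(p, U) = -2 + (p + 2)/(U + I) = -2 + (2 + p)/(I + U))
(-107 + h(21))/(215 + g(-6, -7)) = (-107 + 21)/(215 + (2 - 6 - 2*I - 2*(-7))/(I - 7)) = -86/(215 + (2 - 6 - 2*I + 14)/(-7 + I)) = -86/(215 + ((-7 - I)/50)*(10 - 2*I)) = -86/(215 + (-7 - I)*(10 - 2*I)/50)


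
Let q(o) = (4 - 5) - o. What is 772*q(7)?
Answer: -6176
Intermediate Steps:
q(o) = -1 - o
772*q(7) = 772*(-1 - 1*7) = 772*(-1 - 7) = 772*(-8) = -6176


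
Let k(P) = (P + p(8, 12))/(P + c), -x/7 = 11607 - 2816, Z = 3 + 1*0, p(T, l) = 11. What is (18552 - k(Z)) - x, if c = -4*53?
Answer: 16738615/209 ≈ 80089.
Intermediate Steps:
c = -212
Z = 3 (Z = 3 + 0 = 3)
x = -61537 (x = -7*(11607 - 2816) = -7*8791 = -61537)
k(P) = (11 + P)/(-212 + P) (k(P) = (P + 11)/(P - 212) = (11 + P)/(-212 + P))
(18552 - k(Z)) - x = (18552 - (11 + 3)/(-212 + 3)) - 1*(-61537) = (18552 - 14/(-209)) + 61537 = (18552 - (-1)*14/209) + 61537 = (18552 - 1*(-14/209)) + 61537 = (18552 + 14/209) + 61537 = 3877382/209 + 61537 = 16738615/209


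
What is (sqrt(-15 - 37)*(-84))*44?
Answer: -7392*I*sqrt(13) ≈ -26652.0*I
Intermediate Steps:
(sqrt(-15 - 37)*(-84))*44 = (sqrt(-52)*(-84))*44 = ((2*I*sqrt(13))*(-84))*44 = -168*I*sqrt(13)*44 = -7392*I*sqrt(13)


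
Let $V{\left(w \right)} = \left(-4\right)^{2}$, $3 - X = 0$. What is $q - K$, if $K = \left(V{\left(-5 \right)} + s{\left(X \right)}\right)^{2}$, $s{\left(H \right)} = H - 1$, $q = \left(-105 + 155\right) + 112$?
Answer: $-162$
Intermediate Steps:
$X = 3$ ($X = 3 - 0 = 3 + 0 = 3$)
$V{\left(w \right)} = 16$
$q = 162$ ($q = 50 + 112 = 162$)
$s{\left(H \right)} = -1 + H$
$K = 324$ ($K = \left(16 + \left(-1 + 3\right)\right)^{2} = \left(16 + 2\right)^{2} = 18^{2} = 324$)
$q - K = 162 - 324 = -162$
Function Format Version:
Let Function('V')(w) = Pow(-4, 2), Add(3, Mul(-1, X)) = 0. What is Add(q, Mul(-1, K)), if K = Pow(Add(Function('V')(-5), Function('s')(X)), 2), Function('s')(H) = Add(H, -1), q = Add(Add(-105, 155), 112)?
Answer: -162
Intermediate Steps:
X = 3 (X = Add(3, Mul(-1, 0)) = Add(3, 0) = 3)
Function('V')(w) = 16
q = 162 (q = Add(50, 112) = 162)
Function('s')(H) = Add(-1, H)
K = 324 (K = Pow(Add(16, Add(-1, 3)), 2) = Pow(Add(16, 2), 2) = Pow(18, 2) = 324)
Add(q, Mul(-1, K)) = Add(162, Mul(-1, 324)) = Add(162, -324) = -162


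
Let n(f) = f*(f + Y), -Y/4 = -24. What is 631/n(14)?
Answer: 631/1540 ≈ 0.40974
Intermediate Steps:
Y = 96 (Y = -4*(-24) = 96)
n(f) = f*(96 + f) (n(f) = f*(f + 96) = f*(96 + f))
631/n(14) = 631/((14*(96 + 14))) = 631/((14*110)) = 631/1540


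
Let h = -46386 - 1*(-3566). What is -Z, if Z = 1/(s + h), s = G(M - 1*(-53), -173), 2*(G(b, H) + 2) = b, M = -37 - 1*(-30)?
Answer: 1/42799 ≈ 2.3365e-5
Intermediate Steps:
M = -7 (M = -37 + 30 = -7)
G(b, H) = -2 + b/2
s = 21 (s = -2 + (-7 - 1*(-53))/2 = -2 + (-7 + 53)/2 = -2 + (½)*46 = -2 + 23 = 21)
h = -42820 (h = -46386 + 3566 = -42820)
Z = -1/42799 (Z = 1/(21 - 42820) = 1/(-42799) = -1/42799 ≈ -2.3365e-5)
-Z = -1*(-1/42799) = 1/42799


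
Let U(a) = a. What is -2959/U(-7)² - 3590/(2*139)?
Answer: -499256/6811 ≈ -73.301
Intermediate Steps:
-2959/U(-7)² - 3590/(2*139) = -2959/((-7)²) - 3590/(2*139) = -2959/49 - 3590/278 = -2959*1/49 - 3590*1/278 = -2959/49 - 1795/139 = -499256/6811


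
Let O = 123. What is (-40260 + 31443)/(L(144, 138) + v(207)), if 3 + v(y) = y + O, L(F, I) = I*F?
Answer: -2939/6733 ≈ -0.43651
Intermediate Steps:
L(F, I) = F*I
v(y) = 120 + y (v(y) = -3 + (y + 123) = -3 + (123 + y) = 120 + y)
(-40260 + 31443)/(L(144, 138) + v(207)) = (-40260 + 31443)/(144*138 + (120 + 207)) = -8817/(19872 + 327) = -8817/20199 = -8817*1/20199 = -2939/6733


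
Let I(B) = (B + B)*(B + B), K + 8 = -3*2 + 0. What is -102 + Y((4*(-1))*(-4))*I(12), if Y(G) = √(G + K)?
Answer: -102 + 576*√2 ≈ 712.59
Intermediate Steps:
K = -14 (K = -8 + (-3*2 + 0) = -8 + (-6 + 0) = -8 - 6 = -14)
Y(G) = √(-14 + G) (Y(G) = √(G - 14) = √(-14 + G))
I(B) = 4*B² (I(B) = (2*B)*(2*B) = 4*B²)
-102 + Y((4*(-1))*(-4))*I(12) = -102 + √(-14 + (4*(-1))*(-4))*(4*12²) = -102 + √(-14 - 4*(-4))*(4*144) = -102 + √(-14 + 16)*576 = -102 + √2*576 = -102 + 576*√2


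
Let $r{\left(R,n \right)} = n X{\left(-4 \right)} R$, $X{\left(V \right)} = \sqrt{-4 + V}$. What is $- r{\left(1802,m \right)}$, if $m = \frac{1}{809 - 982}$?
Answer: $\frac{3604 i \sqrt{2}}{173} \approx 29.461 i$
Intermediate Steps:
$m = - \frac{1}{173}$ ($m = \frac{1}{-173} = - \frac{1}{173} \approx -0.0057803$)
$r{\left(R,n \right)} = 2 i R n \sqrt{2}$ ($r{\left(R,n \right)} = n \sqrt{-4 - 4} R = n \sqrt{-8} R = n 2 i \sqrt{2} R = 2 i n \sqrt{2} R = 2 i R n \sqrt{2}$)
$- r{\left(1802,m \right)} = - \frac{2 i 1802 \left(-1\right) \sqrt{2}}{173} = - \frac{\left(-3604\right) i \sqrt{2}}{173} = \frac{3604 i \sqrt{2}}{173}$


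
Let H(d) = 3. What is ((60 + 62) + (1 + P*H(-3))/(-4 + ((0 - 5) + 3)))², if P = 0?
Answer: 534361/36 ≈ 14843.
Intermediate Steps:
((60 + 62) + (1 + P*H(-3))/(-4 + ((0 - 5) + 3)))² = ((60 + 62) + (1 + 0*3)/(-4 + ((0 - 5) + 3)))² = (122 + (1 + 0)/(-4 + (-5 + 3)))² = (122 + 1/(-4 - 2))² = (122 + 1/(-6))² = (122 - ⅙*1)² = (122 - ⅙)² = (731/6)² = 534361/36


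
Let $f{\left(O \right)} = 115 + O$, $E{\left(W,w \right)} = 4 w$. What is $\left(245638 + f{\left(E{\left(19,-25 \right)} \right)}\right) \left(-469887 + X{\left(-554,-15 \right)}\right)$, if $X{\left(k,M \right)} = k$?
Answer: $-115565242973$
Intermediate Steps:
$\left(245638 + f{\left(E{\left(19,-25 \right)} \right)}\right) \left(-469887 + X{\left(-554,-15 \right)}\right) = \left(245638 + \left(115 + 4 \left(-25\right)\right)\right) \left(-469887 - 554\right) = \left(245638 + \left(115 - 100\right)\right) \left(-470441\right) = \left(245638 + 15\right) \left(-470441\right) = 245653 \left(-470441\right) = -115565242973$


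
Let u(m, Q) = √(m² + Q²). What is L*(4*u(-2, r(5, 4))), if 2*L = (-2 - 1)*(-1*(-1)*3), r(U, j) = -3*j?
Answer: -36*√37 ≈ -218.98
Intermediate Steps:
u(m, Q) = √(Q² + m²)
L = -9/2 (L = ((-2 - 1)*(-1*(-1)*3))/2 = (-3*3)/2 = (½)*(-9) = -9/2 ≈ -4.5000)
L*(4*u(-2, r(5, 4))) = -18*√((-3*4)² + (-2)²) = -18*√((-12)² + 4) = -18*√(144 + 4) = -18*√148 = -18*2*√37 = -36*√37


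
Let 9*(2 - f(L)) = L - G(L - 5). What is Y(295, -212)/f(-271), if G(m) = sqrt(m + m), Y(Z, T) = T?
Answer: -551412/84073 + 3816*I*sqrt(138)/84073 ≈ -6.5587 + 0.5332*I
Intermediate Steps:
G(m) = sqrt(2)*sqrt(m) (G(m) = sqrt(2*m) = sqrt(2)*sqrt(m))
f(L) = 2 - L/9 + sqrt(2)*sqrt(-5 + L)/9 (f(L) = 2 - (L - sqrt(2)*sqrt(L - 5))/9 = 2 - (L - sqrt(2)*sqrt(-5 + L))/9 = 2 + (-L/9 + sqrt(2)*sqrt(-5 + L)/9) = 2 - L/9 + sqrt(2)*sqrt(-5 + L)/9)
Y(295, -212)/f(-271) = -212/(2 - 1/9*(-271) + sqrt(-10 + 2*(-271))/9) = -212/(2 + 271/9 + sqrt(-10 - 542)/9) = -212/(2 + 271/9 + sqrt(-552)/9) = -212/(2 + 271/9 + (2*I*sqrt(138))/9) = -212/(2 + 271/9 + 2*I*sqrt(138)/9) = -212/(289/9 + 2*I*sqrt(138)/9)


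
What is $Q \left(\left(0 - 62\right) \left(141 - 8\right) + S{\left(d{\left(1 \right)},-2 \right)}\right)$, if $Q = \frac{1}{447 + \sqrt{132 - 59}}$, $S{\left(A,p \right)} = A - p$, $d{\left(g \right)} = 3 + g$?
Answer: $- \frac{460410}{24967} + \frac{1030 \sqrt{73}}{24967} \approx -18.088$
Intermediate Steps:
$Q = \frac{1}{447 + \sqrt{73}} \approx 0.0021952$
$Q \left(\left(0 - 62\right) \left(141 - 8\right) + S{\left(d{\left(1 \right)},-2 \right)}\right) = \left(\frac{447}{199736} - \frac{\sqrt{73}}{199736}\right) \left(\left(0 - 62\right) \left(141 - 8\right) + \left(\left(3 + 1\right) - -2\right)\right) = \left(\frac{447}{199736} - \frac{\sqrt{73}}{199736}\right) \left(\left(-62\right) 133 + \left(4 + 2\right)\right) = \left(\frac{447}{199736} - \frac{\sqrt{73}}{199736}\right) \left(-8246 + 6\right) = \left(\frac{447}{199736} - \frac{\sqrt{73}}{199736}\right) \left(-8240\right) = - \frac{460410}{24967} + \frac{1030 \sqrt{73}}{24967}$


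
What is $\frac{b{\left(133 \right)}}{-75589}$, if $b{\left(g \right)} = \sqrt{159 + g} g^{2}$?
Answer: $- \frac{35378 \sqrt{73}}{75589} \approx -3.9989$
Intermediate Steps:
$b{\left(g \right)} = g^{2} \sqrt{159 + g}$
$\frac{b{\left(133 \right)}}{-75589} = \frac{133^{2} \sqrt{159 + 133}}{-75589} = 17689 \sqrt{292} \left(- \frac{1}{75589}\right) = 17689 \cdot 2 \sqrt{73} \left(- \frac{1}{75589}\right) = 35378 \sqrt{73} \left(- \frac{1}{75589}\right) = - \frac{35378 \sqrt{73}}{75589}$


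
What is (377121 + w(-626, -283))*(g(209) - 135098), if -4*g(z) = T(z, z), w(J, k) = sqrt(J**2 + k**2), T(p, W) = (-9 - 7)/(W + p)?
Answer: -10648192453080/209 - 28235480*sqrt(471965)/209 ≈ -5.1041e+10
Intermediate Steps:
T(p, W) = -16/(W + p)
g(z) = 2/z (g(z) = -(-4)/(z + z) = -(-4)/(2*z) = -(-4)*1/(2*z) = -(-2)/z = 2/z)
(377121 + w(-626, -283))*(g(209) - 135098) = (377121 + sqrt((-626)**2 + (-283)**2))*(2/209 - 135098) = (377121 + sqrt(391876 + 80089))*(2*(1/209) - 135098) = (377121 + sqrt(471965))*(2/209 - 135098) = (377121 + sqrt(471965))*(-28235480/209) = -10648192453080/209 - 28235480*sqrt(471965)/209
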